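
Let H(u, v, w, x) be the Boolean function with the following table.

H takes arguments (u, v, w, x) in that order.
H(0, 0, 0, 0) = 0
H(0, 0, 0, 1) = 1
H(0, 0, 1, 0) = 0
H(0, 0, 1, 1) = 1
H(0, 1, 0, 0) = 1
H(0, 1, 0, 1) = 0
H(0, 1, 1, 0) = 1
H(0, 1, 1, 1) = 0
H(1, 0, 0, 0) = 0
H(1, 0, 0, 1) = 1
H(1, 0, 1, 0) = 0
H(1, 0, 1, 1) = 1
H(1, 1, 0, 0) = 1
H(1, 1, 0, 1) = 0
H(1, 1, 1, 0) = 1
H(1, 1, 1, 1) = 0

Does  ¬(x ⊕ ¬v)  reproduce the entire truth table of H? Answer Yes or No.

Evaluate ¬(x ⊕ ¬v) on each row and compare to H:
  u=0, v=0, w=0, x=0: formula gives 0, H = 0 ✓
  u=0, v=0, w=0, x=1: formula gives 1, H = 1 ✓
  u=0, v=0, w=1, x=0: formula gives 0, H = 0 ✓
  u=0, v=0, w=1, x=1: formula gives 1, H = 1 ✓
  …and likewise for the remaining 12 rows.
All 16 rows match — the expression computes H exactly.

Yes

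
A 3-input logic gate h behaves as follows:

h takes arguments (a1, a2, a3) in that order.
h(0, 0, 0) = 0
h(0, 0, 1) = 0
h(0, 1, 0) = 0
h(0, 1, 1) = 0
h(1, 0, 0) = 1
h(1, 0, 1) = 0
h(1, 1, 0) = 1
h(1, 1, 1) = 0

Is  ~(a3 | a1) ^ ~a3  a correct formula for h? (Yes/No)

Yes

Check the formula against h row by row:
  a1=0, a2=0, a3=0: formula gives 0, h = 0 ✓
  a1=0, a2=0, a3=1: formula gives 0, h = 0 ✓
  a1=0, a2=1, a3=0: formula gives 0, h = 0 ✓
  a1=0, a2=1, a3=1: formula gives 0, h = 0 ✓
  a1=1, a2=0, a3=0: formula gives 1, h = 1 ✓
  …and likewise for the remaining 3 rows.
All 8 rows match — the expression computes h exactly.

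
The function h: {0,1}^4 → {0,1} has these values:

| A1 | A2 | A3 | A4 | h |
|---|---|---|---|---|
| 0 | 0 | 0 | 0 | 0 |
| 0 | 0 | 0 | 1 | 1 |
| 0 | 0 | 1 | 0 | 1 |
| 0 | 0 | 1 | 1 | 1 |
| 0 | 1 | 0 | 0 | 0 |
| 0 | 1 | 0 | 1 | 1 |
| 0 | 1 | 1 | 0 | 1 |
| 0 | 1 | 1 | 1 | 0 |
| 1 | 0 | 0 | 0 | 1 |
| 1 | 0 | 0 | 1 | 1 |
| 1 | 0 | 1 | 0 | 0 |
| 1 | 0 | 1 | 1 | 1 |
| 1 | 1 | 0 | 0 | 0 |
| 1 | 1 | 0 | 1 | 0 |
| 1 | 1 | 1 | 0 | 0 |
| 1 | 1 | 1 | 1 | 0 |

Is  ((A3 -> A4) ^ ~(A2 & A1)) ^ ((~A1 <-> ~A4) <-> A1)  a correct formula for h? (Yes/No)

Check the formula against h row by row:
  A1=0, A2=0, A3=0, A4=0: formula gives 0, h = 0 ✓
  A1=0, A2=0, A3=0, A4=1: formula gives 1, h = 1 ✓
  A1=0, A2=0, A3=1, A4=0: formula gives 1, h = 1 ✓
  A1=0, A2=0, A3=1, A4=1: formula gives 1, h = 1 ✓
  …
  A1=0, A2=1, A3=1, A4=1: formula gives 1, but h = 0 ✗
A single disagreement suffices: at (0,1,1,1) they differ, so the formula does not compute h.

No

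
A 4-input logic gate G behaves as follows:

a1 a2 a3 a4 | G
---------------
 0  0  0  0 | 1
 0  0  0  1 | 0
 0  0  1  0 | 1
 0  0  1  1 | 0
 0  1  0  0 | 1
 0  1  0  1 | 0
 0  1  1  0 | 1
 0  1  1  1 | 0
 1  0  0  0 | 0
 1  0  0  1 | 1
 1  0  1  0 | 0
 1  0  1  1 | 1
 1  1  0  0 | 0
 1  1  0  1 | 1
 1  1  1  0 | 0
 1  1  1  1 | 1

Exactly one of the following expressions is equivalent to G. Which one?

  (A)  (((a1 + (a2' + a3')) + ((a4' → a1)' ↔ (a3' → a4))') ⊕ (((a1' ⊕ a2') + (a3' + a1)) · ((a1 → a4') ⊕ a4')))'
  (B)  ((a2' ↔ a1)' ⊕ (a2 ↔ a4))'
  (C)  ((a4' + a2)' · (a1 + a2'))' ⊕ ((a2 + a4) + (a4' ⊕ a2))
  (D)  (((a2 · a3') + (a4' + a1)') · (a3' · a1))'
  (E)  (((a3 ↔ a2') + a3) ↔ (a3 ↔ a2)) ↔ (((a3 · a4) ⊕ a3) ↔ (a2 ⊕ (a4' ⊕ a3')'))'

B

(A) disagrees with G on (0,0,0,0) (formula → 0, table → 1); rule it out.
(C) disagrees with G on (0,0,0,0) (formula → 0, table → 1); rule it out.
(D) disagrees with G on (0,0,0,1) (formula → 1, table → 0); rule it out.
(E) disagrees with G on (0,0,0,0) (formula → 0, table → 1); rule it out.
Only (B) survives; checking it on all 16 rows confirms it matches G.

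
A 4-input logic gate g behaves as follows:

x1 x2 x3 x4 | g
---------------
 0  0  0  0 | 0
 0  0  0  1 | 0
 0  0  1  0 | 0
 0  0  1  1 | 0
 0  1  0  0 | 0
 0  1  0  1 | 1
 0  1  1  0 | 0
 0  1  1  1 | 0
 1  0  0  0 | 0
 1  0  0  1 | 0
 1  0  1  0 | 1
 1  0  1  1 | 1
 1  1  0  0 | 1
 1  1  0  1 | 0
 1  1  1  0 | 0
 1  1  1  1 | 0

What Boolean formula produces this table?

g(x1, x2, x3, x4) = (((((NOT x1 AND x2) AND NOT x3) AND x4) OR (((x1 AND NOT x2) AND x3) AND NOT x4)) OR (((x1 AND NOT x2) AND x3) AND x4)) OR (((x1 AND x2) AND NOT x3) AND NOT x4)

Collect the rows where g=1 — (0,1,0,1), (1,0,1,0), (1,0,1,1), (1,1,0,0) — and write one minterm per row: ¬x1·x2·¬x3·x4, x1·¬x2·x3·¬x4, x1·¬x2·x3·x4, x1·x2·¬x3·¬x4. Their union (logical OR) reproduces the table exactly.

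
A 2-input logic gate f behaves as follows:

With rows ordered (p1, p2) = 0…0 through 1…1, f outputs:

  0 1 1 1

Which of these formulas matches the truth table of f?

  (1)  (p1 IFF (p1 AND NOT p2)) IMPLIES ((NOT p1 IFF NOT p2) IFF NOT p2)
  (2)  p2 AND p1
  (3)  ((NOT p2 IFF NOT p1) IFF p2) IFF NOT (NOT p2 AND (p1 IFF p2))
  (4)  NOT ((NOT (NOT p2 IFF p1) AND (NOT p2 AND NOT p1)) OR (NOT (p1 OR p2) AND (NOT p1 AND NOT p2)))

(1) disagrees with f on (0,0) (formula → 1, table → 0); rule it out.
(2) disagrees with f on (0,1) (formula → 0, table → 1); rule it out.
(3) disagrees with f on (0,0) (formula → 1, table → 0); rule it out.
Only (4) survives; checking it on all 4 rows confirms it matches f.

4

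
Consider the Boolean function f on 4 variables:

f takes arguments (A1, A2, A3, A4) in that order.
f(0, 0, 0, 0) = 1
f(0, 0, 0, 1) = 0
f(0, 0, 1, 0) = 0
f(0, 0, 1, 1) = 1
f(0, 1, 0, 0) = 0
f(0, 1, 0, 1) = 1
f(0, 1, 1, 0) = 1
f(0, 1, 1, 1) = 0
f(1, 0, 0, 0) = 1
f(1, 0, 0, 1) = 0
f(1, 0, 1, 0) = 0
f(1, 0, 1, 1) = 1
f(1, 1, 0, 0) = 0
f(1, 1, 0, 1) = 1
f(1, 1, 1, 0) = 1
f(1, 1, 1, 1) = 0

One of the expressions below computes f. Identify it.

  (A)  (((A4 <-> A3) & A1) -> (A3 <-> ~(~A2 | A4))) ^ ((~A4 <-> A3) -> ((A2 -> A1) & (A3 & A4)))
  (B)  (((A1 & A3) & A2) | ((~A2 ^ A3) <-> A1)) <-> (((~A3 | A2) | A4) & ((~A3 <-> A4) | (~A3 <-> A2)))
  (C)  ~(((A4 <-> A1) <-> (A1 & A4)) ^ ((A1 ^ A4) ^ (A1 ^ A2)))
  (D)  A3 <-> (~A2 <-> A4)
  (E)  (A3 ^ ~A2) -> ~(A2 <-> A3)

(A): at (0,0,0,0) it gives 0, but f = 1 — eliminated.
(B): at (0,1,0,0) it gives 1, but f = 0 — eliminated.
(C): at (0,0,0,1) it gives 1, but f = 0 — eliminated.
(E): at (0,0,0,0) it gives 0, but f = 1 — eliminated.
That leaves (D). Evaluating it on every row reproduces the table of f exactly.

D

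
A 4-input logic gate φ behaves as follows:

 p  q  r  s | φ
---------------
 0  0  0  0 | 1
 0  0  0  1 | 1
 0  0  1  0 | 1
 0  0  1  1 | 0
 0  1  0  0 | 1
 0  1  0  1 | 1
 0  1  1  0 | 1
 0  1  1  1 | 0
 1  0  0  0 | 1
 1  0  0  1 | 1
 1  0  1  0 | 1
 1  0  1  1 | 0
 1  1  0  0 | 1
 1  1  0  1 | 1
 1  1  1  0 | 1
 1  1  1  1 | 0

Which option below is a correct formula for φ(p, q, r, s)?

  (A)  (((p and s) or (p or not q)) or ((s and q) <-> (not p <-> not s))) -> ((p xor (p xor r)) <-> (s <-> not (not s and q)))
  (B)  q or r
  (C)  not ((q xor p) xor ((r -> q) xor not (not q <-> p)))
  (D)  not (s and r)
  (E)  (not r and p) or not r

D

(A): at (0,0,0,1) it gives 0, but φ = 1 — eliminated.
(B): at (0,0,0,0) it gives 0, but φ = 1 — eliminated.
(C): at (0,0,1,0) it gives 0, but φ = 1 — eliminated.
(E): at (0,0,1,0) it gives 0, but φ = 1 — eliminated.
That leaves (D). Evaluating it on every row reproduces the table of φ exactly.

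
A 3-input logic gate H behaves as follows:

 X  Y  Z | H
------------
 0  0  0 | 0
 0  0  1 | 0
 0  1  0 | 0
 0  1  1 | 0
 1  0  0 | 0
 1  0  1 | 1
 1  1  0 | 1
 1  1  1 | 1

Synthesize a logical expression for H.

The 1-rows are (1,0,1), (1,1,0), (1,1,1). Each contributes one minterm — X·¬Y·Z; X·Y·¬Z; X·Y·Z — and their disjunction is a sum-of-products form of H.

H(X, Y, Z) = (((X ∧ ¬Y) ∧ Z) ∨ ((X ∧ Y) ∧ ¬Z)) ∨ ((X ∧ Y) ∧ Z)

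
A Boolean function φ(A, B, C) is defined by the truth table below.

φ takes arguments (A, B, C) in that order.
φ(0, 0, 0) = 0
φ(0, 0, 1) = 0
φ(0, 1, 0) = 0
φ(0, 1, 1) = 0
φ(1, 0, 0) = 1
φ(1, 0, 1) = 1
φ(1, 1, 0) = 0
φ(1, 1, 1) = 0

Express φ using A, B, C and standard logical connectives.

φ=1 on 2 inputs: (1,0,0), (1,0,1). Reading each as a conjunction of literals (A·¬B·¬C, A·¬B·C) and taking the OR gives the canonical DNF.

φ(A, B, C) = ((A AND NOT B) AND NOT C) OR ((A AND NOT B) AND C)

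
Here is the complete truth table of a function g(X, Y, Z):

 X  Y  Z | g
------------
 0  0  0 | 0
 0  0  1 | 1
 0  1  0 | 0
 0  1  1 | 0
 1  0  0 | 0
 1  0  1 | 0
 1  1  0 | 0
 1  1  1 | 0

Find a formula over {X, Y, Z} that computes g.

g(X, Y, Z) = (not X and not Y) and Z

g is 1 on exactly one input, (0,0,1), whose minterm is ¬X·¬Y·Z. So g is just that conjunction.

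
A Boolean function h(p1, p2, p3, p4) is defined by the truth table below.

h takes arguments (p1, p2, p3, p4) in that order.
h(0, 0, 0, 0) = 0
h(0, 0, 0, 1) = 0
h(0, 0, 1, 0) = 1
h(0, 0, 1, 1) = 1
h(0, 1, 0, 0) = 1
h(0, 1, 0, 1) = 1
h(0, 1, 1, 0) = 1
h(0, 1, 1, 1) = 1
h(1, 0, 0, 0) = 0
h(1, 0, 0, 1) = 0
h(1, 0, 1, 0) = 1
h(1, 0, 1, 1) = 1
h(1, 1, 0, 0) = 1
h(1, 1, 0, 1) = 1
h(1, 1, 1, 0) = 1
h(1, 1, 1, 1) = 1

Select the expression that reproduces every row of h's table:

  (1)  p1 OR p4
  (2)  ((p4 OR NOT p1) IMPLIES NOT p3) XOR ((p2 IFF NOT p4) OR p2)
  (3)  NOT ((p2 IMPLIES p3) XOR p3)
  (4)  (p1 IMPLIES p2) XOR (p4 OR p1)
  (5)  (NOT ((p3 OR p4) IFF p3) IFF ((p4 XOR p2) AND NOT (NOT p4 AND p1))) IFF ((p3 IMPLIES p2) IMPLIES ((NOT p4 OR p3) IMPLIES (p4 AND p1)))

3

(1) fails at (0,0,0,1): the formula yields 1, h is 0.
(2) fails at (0,0,0,0): the formula yields 1, h is 0.
(4) fails at (0,0,0,0): the formula yields 1, h is 0.
(5) fails at (0,0,0,1): the formula yields 1, h is 0.
(3) is the remaining candidate, and it agrees with h on all 16 inputs.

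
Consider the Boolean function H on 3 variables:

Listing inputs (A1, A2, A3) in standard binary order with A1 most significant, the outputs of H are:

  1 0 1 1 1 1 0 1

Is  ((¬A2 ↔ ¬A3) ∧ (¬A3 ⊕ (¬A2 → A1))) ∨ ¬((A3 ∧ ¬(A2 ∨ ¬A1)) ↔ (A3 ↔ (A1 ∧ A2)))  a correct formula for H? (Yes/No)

Evaluate ((¬A2 ↔ ¬A3) ∧ (¬A3 ⊕ (¬A2 → A1))) ∨ ¬((A3 ∧ ¬(A2 ∨ ¬A1)) ↔ (A3 ↔ (A1 ∧ A2))) on each row and compare to H:
  A1=0, A2=0, A3=0: formula gives 1, H = 1 ✓
  A1=0, A2=0, A3=1: formula gives 0, H = 0 ✓
  A1=0, A2=1, A3=0: formula gives 1, H = 1 ✓
  A1=0, A2=1, A3=1: formula gives 1, H = 1 ✓
  A1=1, A2=0, A3=0: formula gives 1, H = 1 ✓
  … (the remaining 3 rows also agree.)
All 8 rows match — the expression computes H exactly.

Yes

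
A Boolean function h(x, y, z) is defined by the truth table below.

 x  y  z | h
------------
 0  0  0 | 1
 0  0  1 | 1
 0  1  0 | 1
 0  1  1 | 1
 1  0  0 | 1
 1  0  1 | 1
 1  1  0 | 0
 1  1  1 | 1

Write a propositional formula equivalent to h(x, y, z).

h(x, y, z) = NOT ((x AND y) AND NOT z)

h is 0 on exactly one input, (1,1,0), whose minterm is x·y·¬z. So h is the negation of that single conjunction.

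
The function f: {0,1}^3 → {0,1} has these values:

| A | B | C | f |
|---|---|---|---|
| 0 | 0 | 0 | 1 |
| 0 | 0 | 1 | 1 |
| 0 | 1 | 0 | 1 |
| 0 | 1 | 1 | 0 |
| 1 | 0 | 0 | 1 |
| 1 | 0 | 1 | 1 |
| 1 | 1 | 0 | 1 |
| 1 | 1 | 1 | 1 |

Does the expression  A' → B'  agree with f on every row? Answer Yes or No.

Check the formula against f row by row:
  A=0, B=0, C=0: formula gives 1, f = 1 ✓
  A=0, B=0, C=1: formula gives 1, f = 1 ✓
  A=0, B=1, C=0: formula gives 0, but f = 1 ✗
Since they disagree at (0,1,0), the expression is not a correct formula for f.

No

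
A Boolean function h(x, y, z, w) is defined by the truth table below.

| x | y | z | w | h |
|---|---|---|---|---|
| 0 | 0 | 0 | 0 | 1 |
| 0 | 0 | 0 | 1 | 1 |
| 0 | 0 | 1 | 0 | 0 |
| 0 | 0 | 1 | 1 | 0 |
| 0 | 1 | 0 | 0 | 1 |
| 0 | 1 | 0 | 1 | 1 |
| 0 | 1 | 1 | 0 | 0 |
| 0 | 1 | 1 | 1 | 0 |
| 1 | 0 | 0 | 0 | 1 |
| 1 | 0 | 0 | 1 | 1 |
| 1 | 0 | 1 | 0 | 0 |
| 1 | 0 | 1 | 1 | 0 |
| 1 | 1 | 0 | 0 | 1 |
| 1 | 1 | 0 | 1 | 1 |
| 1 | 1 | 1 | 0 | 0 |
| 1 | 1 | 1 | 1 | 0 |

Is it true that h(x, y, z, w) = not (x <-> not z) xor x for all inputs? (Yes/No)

Yes

Check the formula against h row by row:
  x=0, y=0, z=0, w=0: formula gives 1, h = 1 ✓
  x=0, y=0, z=0, w=1: formula gives 1, h = 1 ✓
  x=0, y=0, z=1, w=0: formula gives 0, h = 0 ✓
  x=0, y=0, z=1, w=1: formula gives 0, h = 0 ✓
  … (the remaining 12 rows also agree.)
Every row agrees, so the formula is equivalent.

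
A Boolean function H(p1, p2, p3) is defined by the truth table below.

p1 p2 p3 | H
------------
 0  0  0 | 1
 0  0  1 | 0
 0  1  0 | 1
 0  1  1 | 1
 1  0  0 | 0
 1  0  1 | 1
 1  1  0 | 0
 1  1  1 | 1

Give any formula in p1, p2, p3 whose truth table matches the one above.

The 0-rows are (0,0,1), (1,0,0), (1,1,0). Take each as a conjunction (¬p1·¬p2·p3, p1·¬p2·¬p3, p1·p2·¬p3), form their disjunction, and complement — that gives a formula that is 1 everywhere H is.

H(p1, p2, p3) = not ((((not p1 and not p2) and p3) or ((p1 and not p2) and not p3)) or ((p1 and p2) and not p3))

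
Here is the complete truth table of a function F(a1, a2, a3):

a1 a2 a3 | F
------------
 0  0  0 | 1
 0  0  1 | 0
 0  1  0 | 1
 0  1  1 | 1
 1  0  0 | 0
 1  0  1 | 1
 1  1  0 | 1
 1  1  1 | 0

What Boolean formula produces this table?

F(a1, a2, a3) = NOT ((((NOT a1 AND NOT a2) AND a3) OR ((a1 AND NOT a2) AND NOT a3)) OR ((a1 AND a2) AND a3))

The 0-rows are (0,0,1), (1,0,0), (1,1,1). Take each as a conjunction (¬a1·¬a2·a3, a1·¬a2·¬a3, a1·a2·a3), form their disjunction, and complement — that gives a formula that is 1 everywhere F is.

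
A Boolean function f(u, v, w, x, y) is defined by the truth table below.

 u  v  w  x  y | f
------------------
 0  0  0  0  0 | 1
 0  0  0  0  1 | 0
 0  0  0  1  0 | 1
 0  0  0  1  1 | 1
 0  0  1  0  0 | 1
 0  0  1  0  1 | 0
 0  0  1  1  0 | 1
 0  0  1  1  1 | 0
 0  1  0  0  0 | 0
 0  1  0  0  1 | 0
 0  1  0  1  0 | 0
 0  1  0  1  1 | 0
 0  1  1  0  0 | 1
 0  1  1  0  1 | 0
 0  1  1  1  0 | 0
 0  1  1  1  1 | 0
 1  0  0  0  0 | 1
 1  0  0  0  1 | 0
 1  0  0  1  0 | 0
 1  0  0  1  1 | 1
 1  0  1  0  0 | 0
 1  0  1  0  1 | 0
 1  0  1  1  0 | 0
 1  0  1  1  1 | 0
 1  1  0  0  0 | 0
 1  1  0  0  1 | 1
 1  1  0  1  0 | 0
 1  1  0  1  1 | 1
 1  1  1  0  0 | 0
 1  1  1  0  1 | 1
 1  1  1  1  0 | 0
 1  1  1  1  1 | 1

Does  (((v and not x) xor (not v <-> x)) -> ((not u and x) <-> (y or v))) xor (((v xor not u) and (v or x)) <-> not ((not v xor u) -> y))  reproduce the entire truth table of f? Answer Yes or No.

No

Evaluate (((v and not x) xor (not v <-> x)) -> ((not u and x) <-> (y or v))) xor (((v xor not u) and (v or x)) <-> not ((not v xor u) -> y)) on each row and compare to f:
  u=0, v=0, w=0, x=0, y=0: formula gives 1, f = 1 ✓
  u=0, v=0, w=0, x=0, y=1: formula gives 0, f = 0 ✓
  u=0, v=0, w=0, x=1, y=0: formula gives 1, f = 1 ✓
  u=0, v=0, w=0, x=1, y=1: formula gives 1, f = 1 ✓
  …
  u=0, v=0, w=1, x=1, y=1: formula gives 1, but f = 0 ✗
A single disagreement suffices: at (0,0,1,1,1) they differ, so the formula does not compute f.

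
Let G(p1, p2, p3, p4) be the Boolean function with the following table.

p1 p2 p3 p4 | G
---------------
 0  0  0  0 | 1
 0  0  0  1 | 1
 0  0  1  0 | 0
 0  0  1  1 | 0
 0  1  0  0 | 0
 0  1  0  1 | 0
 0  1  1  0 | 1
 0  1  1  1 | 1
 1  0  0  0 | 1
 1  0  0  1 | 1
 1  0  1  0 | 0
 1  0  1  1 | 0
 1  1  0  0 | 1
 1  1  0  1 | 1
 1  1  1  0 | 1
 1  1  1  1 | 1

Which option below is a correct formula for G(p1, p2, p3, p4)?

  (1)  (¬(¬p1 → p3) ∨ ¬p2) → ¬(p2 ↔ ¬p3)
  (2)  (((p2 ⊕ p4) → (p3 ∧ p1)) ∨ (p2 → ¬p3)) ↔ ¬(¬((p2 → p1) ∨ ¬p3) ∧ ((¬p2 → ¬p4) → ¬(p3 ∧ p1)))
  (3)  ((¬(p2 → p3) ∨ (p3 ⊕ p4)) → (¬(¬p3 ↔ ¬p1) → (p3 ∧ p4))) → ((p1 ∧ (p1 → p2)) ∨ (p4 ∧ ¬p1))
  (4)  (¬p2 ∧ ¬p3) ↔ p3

(2): at (0,0,1,0) it gives 1, but G = 0 — eliminated.
(3): at (0,0,0,0) it gives 0, but G = 1 — eliminated.
(4): at (0,0,0,0) it gives 0, but G = 1 — eliminated.
That leaves (1). Evaluating it on every row reproduces the table of G exactly.

1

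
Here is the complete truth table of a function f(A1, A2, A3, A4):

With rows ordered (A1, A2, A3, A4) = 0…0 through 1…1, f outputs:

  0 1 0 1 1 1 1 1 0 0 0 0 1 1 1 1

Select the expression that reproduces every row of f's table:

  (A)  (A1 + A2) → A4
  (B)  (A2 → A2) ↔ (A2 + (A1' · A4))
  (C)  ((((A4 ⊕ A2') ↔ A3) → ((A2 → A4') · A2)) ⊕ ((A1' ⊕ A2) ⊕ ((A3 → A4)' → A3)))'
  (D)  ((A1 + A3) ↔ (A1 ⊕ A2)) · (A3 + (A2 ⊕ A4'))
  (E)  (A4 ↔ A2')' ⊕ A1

B

(A): at (0,0,0,0) it gives 1, but f = 0 — eliminated.
(C): at (0,0,1,0) it gives 1, but f = 0 — eliminated.
(D): at (0,0,0,0) it gives 1, but f = 0 — eliminated.
(E): at (0,0,0,0) it gives 1, but f = 0 — eliminated.
Only (B) survives; checking it on all 16 rows confirms it matches f.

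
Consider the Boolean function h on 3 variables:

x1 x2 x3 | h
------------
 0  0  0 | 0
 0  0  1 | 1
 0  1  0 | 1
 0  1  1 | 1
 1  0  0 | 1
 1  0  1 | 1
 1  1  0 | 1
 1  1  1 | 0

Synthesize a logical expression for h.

h(x1, x2, x3) = ¬(((¬x1 ∧ ¬x2) ∧ ¬x3) ∨ ((x1 ∧ x2) ∧ x3))

h is 0 on only 2 rows — (0,0,0), (1,1,1). Writing each as a minterm (¬x1·¬x2·¬x3, x1·x2·x3) and OR-ing them characterizes exactly where h=0, so h is the negation of that disjunction.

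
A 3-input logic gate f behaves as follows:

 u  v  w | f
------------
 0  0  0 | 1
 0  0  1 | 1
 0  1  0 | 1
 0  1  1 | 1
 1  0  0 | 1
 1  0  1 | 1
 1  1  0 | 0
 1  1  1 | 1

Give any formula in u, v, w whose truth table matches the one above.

f(u, v, w) = ~((u & v) & ~w)

f is 0 on exactly one input, (1,1,0), whose minterm is u·v·¬w. So f is the negation of that single conjunction.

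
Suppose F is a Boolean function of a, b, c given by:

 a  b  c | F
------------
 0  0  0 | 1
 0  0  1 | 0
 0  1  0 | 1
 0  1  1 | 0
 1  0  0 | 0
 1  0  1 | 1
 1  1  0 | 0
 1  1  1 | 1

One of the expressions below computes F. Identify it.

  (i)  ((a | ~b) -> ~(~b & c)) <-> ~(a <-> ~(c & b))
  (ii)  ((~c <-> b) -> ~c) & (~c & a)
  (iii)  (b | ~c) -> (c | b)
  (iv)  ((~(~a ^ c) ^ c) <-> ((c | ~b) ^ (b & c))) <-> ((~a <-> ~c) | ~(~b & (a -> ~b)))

(ii) disagrees with F on (0,0,0) (formula → 0, table → 1); rule it out.
(iii) disagrees with F on (0,0,0) (formula → 0, table → 1); rule it out.
(iv) disagrees with F on (0,0,0) (formula → 0, table → 1); rule it out.
Only (i) survives; checking it on all 8 rows confirms it matches F.

i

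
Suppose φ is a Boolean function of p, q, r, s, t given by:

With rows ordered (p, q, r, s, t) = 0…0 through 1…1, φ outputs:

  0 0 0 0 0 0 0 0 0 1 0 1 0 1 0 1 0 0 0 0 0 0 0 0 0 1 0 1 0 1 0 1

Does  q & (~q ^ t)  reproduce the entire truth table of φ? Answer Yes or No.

Yes

Test each input against both φ and the formula:
  p=0, q=0, r=0, s=0, t=0: formula gives 0, φ = 0 ✓
  p=0, q=0, r=0, s=0, t=1: formula gives 0, φ = 0 ✓
  p=0, q=0, r=0, s=1, t=0: formula gives 0, φ = 0 ✓
  p=0, q=0, r=0, s=1, t=1: formula gives 0, φ = 0 ✓
  … (the remaining 28 rows also agree.)
No disagreement on any input; they are logically equivalent.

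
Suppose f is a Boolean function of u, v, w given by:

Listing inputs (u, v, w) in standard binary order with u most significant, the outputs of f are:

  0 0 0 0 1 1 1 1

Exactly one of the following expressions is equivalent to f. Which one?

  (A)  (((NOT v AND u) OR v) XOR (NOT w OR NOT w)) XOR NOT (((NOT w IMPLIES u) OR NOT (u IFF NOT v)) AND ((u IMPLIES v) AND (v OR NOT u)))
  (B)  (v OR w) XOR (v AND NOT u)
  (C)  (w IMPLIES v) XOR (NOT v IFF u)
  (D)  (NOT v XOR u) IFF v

(A) disagrees with f on (0,0,0) (formula → 1, table → 0); rule it out.
(B) disagrees with f on (0,0,1) (formula → 1, table → 0); rule it out.
(C) disagrees with f on (0,0,0) (formula → 1, table → 0); rule it out.
That leaves (D). Evaluating it on every row reproduces the table of f exactly.

D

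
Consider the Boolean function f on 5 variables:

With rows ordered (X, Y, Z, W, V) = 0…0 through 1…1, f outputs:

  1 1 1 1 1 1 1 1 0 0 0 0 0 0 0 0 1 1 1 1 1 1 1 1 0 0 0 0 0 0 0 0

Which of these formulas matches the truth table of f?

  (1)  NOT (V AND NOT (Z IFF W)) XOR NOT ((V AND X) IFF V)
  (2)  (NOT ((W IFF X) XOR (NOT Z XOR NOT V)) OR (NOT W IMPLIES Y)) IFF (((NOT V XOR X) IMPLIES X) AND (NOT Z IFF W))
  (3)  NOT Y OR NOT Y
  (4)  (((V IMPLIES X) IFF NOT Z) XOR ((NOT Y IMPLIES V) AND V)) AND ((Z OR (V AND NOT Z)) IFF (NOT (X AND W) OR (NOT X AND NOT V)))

3

(1): at (0,0,0,0,1) it gives 0, but f = 1 — eliminated.
(2): at (0,0,0,0,1) it gives 0, but f = 1 — eliminated.
(4): at (0,0,0,0,0) it gives 0, but f = 1 — eliminated.
Only (3) survives; checking it on all 32 rows confirms it matches f.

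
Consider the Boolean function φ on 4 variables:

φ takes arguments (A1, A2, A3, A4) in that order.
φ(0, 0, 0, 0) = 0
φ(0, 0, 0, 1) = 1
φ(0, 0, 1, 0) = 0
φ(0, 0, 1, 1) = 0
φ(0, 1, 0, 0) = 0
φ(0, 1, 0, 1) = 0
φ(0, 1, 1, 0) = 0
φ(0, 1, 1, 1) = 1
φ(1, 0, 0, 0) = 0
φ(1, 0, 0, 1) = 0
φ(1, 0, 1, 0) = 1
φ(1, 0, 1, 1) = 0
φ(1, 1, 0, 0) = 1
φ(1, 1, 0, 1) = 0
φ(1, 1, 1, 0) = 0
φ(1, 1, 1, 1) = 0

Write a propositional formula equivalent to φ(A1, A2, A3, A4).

The 1-rows are (0,0,0,1), (0,1,1,1), (1,0,1,0), (1,1,0,0). Each contributes one minterm — ¬A1·¬A2·¬A3·A4; ¬A1·A2·A3·A4; A1·¬A2·A3·¬A4; A1·A2·¬A3·¬A4 — and their disjunction is a sum-of-products form of φ.

φ(A1, A2, A3, A4) = (((((NOT A1 AND NOT A2) AND NOT A3) AND A4) OR (((NOT A1 AND A2) AND A3) AND A4)) OR (((A1 AND NOT A2) AND A3) AND NOT A4)) OR (((A1 AND A2) AND NOT A3) AND NOT A4)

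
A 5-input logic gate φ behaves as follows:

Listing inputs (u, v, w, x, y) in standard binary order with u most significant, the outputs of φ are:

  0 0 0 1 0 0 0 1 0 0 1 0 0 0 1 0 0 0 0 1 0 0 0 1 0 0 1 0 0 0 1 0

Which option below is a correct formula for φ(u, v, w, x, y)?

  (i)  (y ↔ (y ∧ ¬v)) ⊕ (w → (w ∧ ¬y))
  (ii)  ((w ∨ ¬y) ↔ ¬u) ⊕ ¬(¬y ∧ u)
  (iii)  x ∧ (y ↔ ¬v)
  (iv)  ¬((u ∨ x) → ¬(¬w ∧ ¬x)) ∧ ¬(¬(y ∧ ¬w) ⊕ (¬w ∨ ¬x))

iii

(i) disagrees with φ on (0,0,0,1,1) (formula → 0, table → 1); rule it out.
(ii) disagrees with φ on (0,0,0,0,1) (formula → 1, table → 0); rule it out.
(iv) disagrees with φ on (0,0,0,1,1) (formula → 0, table → 1); rule it out.
That leaves (iii). Evaluating it on every row reproduces the table of φ exactly.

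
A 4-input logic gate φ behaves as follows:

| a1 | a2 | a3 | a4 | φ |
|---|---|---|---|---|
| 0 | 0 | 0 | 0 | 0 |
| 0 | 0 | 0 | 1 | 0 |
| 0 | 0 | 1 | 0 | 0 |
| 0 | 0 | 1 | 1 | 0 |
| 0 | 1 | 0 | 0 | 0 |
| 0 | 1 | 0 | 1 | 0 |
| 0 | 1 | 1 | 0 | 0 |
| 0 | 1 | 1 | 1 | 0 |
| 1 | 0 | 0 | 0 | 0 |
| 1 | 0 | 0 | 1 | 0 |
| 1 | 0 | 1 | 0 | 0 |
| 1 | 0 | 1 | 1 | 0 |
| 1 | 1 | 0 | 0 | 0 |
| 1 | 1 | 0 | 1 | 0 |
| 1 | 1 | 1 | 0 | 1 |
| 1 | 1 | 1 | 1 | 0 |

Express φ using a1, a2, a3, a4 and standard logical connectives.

Only row (1,1,1,0) gives 1. That row's minterm a1·a2·a3·¬a4 is φ directly.

φ(a1, a2, a3, a4) = ((a1 and a2) and a3) and not a4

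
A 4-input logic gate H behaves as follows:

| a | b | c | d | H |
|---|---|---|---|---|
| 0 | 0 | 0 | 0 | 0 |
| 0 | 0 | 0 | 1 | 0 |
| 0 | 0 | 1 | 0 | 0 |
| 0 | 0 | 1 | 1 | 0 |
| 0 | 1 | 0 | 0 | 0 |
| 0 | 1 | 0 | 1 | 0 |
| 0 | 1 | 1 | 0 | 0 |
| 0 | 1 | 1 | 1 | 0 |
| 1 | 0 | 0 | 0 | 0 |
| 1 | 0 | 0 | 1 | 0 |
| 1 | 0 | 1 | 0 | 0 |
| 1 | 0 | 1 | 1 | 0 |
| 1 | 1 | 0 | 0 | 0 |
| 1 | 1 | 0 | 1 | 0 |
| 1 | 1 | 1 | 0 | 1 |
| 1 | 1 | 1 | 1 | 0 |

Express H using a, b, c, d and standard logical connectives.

H(a, b, c, d) = ((a ∧ b) ∧ c) ∧ ¬d

H is 1 on exactly one input, (1,1,1,0), whose minterm is a·b·c·¬d. So H is just that conjunction.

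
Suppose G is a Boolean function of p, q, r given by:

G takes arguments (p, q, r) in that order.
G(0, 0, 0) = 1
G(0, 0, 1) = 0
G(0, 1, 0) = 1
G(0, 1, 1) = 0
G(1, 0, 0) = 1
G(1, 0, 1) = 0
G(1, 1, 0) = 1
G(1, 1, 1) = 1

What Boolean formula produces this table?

G(p, q, r) = ¬((((¬p ∧ ¬q) ∧ r) ∨ ((¬p ∧ q) ∧ r)) ∨ ((p ∧ ¬q) ∧ r))

There are just 3 zero rows: (0,0,1), (0,1,1), (1,0,1). Their minterms are ¬p·¬q·r, ¬p·q·r, p·¬q·r; the OR of those covers precisely the 0-outputs, and negating it yields G.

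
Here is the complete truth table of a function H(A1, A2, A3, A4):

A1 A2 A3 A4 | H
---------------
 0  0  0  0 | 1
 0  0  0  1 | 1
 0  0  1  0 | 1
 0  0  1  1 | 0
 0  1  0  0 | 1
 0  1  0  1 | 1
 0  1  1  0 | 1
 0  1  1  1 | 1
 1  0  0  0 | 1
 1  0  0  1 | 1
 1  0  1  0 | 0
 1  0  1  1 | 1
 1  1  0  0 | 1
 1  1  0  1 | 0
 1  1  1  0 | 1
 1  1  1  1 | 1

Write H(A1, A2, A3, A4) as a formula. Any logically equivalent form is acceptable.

H(A1, A2, A3, A4) = ~(((((~A1 & ~A2) & A3) & A4) | (((A1 & ~A2) & A3) & ~A4)) | (((A1 & A2) & ~A3) & A4))

H is 0 on only 3 rows — (0,0,1,1), (1,0,1,0), (1,1,0,1). Writing each as a minterm (¬A1·¬A2·A3·A4, A1·¬A2·A3·¬A4, A1·A2·¬A3·A4) and OR-ing them characterizes exactly where H=0, so H is the negation of that disjunction.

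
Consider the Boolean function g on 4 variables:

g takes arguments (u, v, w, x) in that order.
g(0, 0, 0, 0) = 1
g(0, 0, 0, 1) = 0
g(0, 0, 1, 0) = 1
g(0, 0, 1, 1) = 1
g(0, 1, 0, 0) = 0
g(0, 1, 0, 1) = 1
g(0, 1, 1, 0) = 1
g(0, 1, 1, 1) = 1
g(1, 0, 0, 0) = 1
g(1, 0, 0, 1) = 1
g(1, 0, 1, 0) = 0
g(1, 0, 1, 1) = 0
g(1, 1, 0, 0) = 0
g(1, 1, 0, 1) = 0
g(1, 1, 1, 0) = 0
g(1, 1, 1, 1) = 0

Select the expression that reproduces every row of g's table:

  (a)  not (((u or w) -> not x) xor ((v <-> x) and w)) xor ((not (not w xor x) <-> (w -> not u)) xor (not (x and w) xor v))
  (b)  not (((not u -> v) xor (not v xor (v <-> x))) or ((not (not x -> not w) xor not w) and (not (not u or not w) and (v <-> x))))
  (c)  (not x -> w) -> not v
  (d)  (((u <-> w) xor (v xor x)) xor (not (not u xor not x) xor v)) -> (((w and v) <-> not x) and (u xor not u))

a

(b) fails at (0,0,1,1): the formula yields 0, g is 1.
(c) fails at (0,0,0,1): the formula yields 1, g is 0.
(d) fails at (0,0,0,1): the formula yields 1, g is 0.
That leaves (a). Evaluating it on every row reproduces the table of g exactly.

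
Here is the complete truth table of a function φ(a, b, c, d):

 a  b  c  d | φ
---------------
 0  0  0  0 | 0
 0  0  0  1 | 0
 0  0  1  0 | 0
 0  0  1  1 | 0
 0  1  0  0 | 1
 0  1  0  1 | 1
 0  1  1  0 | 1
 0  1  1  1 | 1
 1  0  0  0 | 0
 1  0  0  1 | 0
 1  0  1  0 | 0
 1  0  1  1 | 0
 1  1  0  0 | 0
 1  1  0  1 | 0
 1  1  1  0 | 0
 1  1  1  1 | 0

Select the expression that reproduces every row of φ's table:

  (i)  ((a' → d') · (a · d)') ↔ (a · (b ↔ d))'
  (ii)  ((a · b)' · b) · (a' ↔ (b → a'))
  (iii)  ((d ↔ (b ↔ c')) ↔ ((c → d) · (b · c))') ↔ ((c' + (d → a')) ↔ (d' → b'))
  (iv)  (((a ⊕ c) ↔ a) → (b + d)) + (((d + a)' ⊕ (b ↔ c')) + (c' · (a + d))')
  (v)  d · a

ii

(i): at (0,0,0,0) it gives 1, but φ = 0 — eliminated.
(iii): at (0,0,0,0) it gives 1, but φ = 0 — eliminated.
(iv): at (0,0,0,0) it gives 1, but φ = 0 — eliminated.
(v): at (0,1,0,0) it gives 0, but φ = 1 — eliminated.
(ii) is the remaining candidate, and it agrees with φ on all 16 inputs.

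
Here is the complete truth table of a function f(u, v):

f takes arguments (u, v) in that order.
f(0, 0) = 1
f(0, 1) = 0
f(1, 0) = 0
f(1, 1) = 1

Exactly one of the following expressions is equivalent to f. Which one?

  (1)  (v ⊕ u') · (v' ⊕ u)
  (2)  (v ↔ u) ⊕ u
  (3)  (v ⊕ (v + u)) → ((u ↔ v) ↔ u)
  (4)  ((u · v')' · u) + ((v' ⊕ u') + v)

(2) fails at (1,0): the formula yields 1, f is 0.
(3) fails at (0,1): the formula yields 1, f is 0.
(4) fails at (0,0): the formula yields 0, f is 1.
That leaves (1). Evaluating it on every row reproduces the table of f exactly.

1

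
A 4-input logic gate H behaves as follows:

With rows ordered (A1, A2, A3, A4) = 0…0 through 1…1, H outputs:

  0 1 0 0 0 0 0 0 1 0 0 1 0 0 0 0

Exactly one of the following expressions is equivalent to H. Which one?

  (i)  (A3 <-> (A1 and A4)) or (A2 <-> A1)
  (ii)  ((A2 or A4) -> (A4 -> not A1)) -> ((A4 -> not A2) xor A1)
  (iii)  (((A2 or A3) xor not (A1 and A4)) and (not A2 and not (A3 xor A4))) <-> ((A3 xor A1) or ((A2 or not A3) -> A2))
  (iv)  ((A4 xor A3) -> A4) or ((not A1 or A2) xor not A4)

iii

(i): at (0,0,0,0) it gives 1, but H = 0 — eliminated.
(ii): at (0,0,0,0) it gives 1, but H = 0 — eliminated.
(iv): at (0,0,0,0) it gives 1, but H = 0 — eliminated.
Only (iii) survives; checking it on all 16 rows confirms it matches H.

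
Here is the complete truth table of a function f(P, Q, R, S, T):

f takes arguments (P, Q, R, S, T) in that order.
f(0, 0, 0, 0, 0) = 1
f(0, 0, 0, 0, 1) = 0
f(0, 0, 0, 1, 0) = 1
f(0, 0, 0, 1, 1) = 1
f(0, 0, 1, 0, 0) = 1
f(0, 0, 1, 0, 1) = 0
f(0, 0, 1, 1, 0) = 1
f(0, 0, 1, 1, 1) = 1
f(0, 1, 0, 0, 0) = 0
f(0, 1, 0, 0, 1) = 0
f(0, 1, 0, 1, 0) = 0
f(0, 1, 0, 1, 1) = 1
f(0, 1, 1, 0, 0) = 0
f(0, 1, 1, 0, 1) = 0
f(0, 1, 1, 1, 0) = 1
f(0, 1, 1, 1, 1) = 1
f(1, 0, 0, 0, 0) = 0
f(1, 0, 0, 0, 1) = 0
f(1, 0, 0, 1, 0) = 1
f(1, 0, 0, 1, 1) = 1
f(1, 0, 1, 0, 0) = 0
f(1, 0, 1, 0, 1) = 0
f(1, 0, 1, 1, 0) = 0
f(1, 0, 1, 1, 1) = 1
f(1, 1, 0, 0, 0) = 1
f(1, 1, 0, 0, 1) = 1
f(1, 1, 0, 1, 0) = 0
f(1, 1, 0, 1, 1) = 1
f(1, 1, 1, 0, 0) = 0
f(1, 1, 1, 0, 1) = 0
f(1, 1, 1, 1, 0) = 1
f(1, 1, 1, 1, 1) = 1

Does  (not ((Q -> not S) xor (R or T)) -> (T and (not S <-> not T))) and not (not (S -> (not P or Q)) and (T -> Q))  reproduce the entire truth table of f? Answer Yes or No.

No

Check the formula against f row by row:
  P=0, Q=0, R=0, S=0, T=0: formula gives 1, f = 1 ✓
  P=0, Q=0, R=0, S=0, T=1: formula gives 0, f = 0 ✓
  P=0, Q=0, R=0, S=1, T=0: formula gives 1, f = 1 ✓
  P=0, Q=0, R=0, S=1, T=1: formula gives 1, f = 1 ✓
  P=0, Q=0, R=1, S=0, T=0: formula gives 0, but f = 1 ✗
Row (0,0,1,0,0) is a counterexample, so the formula is not equivalent to f.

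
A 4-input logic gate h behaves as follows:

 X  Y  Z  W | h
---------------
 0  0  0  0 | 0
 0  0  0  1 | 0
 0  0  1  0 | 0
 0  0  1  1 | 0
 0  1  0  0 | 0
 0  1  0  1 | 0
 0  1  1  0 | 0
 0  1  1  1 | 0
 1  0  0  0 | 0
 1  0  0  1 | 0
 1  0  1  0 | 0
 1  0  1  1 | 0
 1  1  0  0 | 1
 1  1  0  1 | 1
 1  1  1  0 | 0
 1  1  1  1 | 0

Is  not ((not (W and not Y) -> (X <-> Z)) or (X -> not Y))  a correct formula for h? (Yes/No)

Evaluate not ((not (W and not Y) -> (X <-> Z)) or (X -> not Y)) on each row and compare to h:
  X=0, Y=0, Z=0, W=0: formula gives 0, h = 0 ✓
  X=0, Y=0, Z=0, W=1: formula gives 0, h = 0 ✓
  X=0, Y=0, Z=1, W=0: formula gives 0, h = 0 ✓
  X=0, Y=0, Z=1, W=1: formula gives 0, h = 0 ✓
  … (the remaining 12 rows also agree.)
All 16 rows match — the expression computes h exactly.

Yes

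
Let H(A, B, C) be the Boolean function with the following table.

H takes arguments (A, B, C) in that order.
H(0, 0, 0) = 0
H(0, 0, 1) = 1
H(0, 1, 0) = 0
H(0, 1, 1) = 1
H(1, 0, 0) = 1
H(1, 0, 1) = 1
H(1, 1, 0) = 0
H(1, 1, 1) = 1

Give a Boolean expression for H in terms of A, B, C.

H(A, B, C) = not ((((not A and not B) and not C) or ((not A and B) and not C)) or ((A and B) and not C))

The 0-rows are (0,0,0), (0,1,0), (1,1,0). Take each as a conjunction (¬A·¬B·¬C, ¬A·B·¬C, A·B·¬C), form their disjunction, and complement — that gives a formula that is 1 everywhere H is.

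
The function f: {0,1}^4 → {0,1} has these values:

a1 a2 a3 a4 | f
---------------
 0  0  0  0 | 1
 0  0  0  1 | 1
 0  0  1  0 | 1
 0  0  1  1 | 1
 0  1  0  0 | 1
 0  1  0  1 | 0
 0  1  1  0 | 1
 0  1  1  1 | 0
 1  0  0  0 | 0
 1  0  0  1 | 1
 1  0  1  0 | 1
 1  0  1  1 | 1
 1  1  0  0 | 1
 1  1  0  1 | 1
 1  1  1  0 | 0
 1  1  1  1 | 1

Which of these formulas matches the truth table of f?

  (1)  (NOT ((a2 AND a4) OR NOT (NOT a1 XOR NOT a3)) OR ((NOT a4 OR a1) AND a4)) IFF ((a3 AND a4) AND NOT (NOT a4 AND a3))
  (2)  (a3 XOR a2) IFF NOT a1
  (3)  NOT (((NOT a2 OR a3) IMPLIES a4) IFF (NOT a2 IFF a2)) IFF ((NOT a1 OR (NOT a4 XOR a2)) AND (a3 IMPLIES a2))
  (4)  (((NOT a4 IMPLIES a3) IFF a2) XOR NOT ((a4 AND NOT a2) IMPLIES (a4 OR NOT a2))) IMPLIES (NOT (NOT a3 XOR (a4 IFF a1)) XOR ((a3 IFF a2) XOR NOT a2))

4

(1) fails at (0,0,1,0): the formula yields 0, f is 1.
(2) fails at (0,0,0,0): the formula yields 0, f is 1.
(3) fails at (0,0,0,0): the formula yields 0, f is 1.
That leaves (4). Evaluating it on every row reproduces the table of f exactly.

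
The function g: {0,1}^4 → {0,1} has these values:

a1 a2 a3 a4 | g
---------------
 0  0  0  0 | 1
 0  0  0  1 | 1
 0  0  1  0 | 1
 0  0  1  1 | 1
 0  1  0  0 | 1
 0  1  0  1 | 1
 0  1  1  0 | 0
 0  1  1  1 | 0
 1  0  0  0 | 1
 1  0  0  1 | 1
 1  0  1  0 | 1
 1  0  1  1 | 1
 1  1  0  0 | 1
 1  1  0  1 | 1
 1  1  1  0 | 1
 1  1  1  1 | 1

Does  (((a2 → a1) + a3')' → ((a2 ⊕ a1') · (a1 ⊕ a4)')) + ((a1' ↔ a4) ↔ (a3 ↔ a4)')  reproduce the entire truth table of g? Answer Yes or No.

Check the formula against g row by row:
  a1=0, a2=0, a3=0, a4=0: formula gives 1, g = 1 ✓
  a1=0, a2=0, a3=0, a4=1: formula gives 1, g = 1 ✓
  a1=0, a2=0, a3=1, a4=0: formula gives 1, g = 1 ✓
  a1=0, a2=0, a3=1, a4=1: formula gives 1, g = 1 ✓
  …and likewise for the remaining 12 rows.
Every row agrees, so the formula is equivalent.

Yes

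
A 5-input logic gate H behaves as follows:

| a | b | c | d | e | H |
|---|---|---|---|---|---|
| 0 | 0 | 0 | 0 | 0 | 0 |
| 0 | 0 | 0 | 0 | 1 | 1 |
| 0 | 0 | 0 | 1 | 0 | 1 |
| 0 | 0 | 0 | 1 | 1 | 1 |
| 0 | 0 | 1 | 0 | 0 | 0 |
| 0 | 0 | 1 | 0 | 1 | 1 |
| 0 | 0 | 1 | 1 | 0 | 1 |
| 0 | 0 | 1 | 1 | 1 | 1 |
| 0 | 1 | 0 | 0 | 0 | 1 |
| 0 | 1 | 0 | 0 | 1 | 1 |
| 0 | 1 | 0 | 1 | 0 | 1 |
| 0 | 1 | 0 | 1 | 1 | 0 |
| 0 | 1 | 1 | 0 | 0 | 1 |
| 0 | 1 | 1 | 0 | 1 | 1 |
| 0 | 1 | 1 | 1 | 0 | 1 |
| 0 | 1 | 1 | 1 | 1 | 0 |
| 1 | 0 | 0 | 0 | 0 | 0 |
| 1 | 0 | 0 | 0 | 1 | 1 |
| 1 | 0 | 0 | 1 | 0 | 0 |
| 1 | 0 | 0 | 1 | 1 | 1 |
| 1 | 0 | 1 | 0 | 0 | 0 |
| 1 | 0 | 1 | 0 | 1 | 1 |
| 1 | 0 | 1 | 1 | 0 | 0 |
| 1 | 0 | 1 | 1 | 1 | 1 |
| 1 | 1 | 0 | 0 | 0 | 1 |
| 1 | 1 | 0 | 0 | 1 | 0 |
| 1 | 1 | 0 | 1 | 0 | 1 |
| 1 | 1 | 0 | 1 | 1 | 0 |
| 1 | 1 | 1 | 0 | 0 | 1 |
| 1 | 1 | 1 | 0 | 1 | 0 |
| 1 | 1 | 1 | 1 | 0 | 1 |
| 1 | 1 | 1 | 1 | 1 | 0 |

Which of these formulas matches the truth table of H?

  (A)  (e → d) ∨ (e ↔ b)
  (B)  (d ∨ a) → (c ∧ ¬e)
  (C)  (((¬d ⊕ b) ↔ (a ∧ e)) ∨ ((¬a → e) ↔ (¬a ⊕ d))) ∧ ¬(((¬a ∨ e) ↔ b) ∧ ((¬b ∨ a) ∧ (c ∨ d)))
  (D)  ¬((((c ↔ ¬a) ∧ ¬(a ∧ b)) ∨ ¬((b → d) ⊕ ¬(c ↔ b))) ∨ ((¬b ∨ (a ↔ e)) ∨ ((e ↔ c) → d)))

C

(A): at (0,0,0,0,0) it gives 1, but H = 0 — eliminated.
(B): at (0,0,0,0,0) it gives 1, but H = 0 — eliminated.
(D): at (0,0,0,0,1) it gives 0, but H = 1 — eliminated.
That leaves (C). Evaluating it on every row reproduces the table of H exactly.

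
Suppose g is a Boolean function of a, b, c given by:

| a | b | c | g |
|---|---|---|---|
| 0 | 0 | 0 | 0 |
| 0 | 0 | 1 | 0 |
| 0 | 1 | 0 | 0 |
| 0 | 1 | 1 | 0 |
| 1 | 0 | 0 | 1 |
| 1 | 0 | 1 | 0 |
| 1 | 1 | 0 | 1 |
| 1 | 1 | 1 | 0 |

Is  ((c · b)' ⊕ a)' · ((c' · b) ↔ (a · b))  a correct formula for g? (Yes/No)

No

Evaluate ((c · b)' ⊕ a)' · ((c' · b) ↔ (a · b)) on each row and compare to g:
  a=0, b=0, c=0: formula gives 0, g = 0 ✓
  a=0, b=0, c=1: formula gives 0, g = 0 ✓
  a=0, b=1, c=0: formula gives 0, g = 0 ✓
  a=0, b=1, c=1: formula gives 1, but g = 0 ✗
Row (0,1,1) is a counterexample, so the formula is not equivalent to g.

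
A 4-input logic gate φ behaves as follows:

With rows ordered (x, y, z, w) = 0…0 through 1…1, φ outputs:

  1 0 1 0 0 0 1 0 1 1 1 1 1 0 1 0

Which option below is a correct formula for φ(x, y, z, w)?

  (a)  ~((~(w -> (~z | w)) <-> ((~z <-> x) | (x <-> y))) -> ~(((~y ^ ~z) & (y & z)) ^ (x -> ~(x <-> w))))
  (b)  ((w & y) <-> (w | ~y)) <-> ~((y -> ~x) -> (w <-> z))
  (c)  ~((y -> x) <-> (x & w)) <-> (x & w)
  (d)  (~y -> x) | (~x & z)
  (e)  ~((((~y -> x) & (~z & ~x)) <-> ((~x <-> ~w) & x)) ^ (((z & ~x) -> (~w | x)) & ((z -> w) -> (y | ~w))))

e

(a) disagrees with φ on (0,0,0,0) (formula → 0, table → 1); rule it out.
(b) disagrees with φ on (0,0,1,0) (formula → 0, table → 1); rule it out.
(c) disagrees with φ on (0,0,0,0) (formula → 0, table → 1); rule it out.
(d) disagrees with φ on (0,0,0,0) (formula → 0, table → 1); rule it out.
Only (e) survives; checking it on all 16 rows confirms it matches φ.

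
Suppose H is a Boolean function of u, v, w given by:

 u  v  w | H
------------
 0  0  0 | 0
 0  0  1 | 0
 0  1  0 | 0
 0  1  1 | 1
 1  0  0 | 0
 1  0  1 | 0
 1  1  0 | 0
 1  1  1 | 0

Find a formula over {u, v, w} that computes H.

H is 1 on exactly one input, (0,1,1), whose minterm is ¬u·v·w. So H is just that conjunction.

H(u, v, w) = (u' · v) · w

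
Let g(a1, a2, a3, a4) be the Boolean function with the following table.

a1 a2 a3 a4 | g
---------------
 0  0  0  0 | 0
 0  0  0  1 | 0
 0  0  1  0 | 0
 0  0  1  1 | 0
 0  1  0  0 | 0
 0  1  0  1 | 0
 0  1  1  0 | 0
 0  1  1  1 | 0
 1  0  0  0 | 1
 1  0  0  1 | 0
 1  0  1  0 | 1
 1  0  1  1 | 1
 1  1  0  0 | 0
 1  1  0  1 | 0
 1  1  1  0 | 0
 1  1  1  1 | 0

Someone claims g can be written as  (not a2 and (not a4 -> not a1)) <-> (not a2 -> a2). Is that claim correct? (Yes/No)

No

Check the formula against g row by row:
  a1=0, a2=0, a3=0, a4=0: formula gives 0, g = 0 ✓
  a1=0, a2=0, a3=0, a4=1: formula gives 0, g = 0 ✓
  a1=0, a2=0, a3=1, a4=0: formula gives 0, g = 0 ✓
  a1=0, a2=0, a3=1, a4=1: formula gives 0, g = 0 ✓
  …
  a1=1, a2=0, a3=1, a4=1: formula gives 0, but g = 1 ✗
Row (1,0,1,1) is a counterexample, so the formula is not equivalent to g.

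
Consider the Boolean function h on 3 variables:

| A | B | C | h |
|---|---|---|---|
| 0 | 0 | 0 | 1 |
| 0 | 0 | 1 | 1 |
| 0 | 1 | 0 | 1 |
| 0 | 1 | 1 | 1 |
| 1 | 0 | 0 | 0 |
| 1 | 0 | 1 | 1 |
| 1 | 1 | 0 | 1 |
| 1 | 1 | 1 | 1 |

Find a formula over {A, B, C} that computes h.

h(A, B, C) = NOT ((A AND NOT B) AND NOT C)

Only row (1,0,0) gives 0. So h is 1 everywhere except there — the complement of the minterm A·¬B·¬C.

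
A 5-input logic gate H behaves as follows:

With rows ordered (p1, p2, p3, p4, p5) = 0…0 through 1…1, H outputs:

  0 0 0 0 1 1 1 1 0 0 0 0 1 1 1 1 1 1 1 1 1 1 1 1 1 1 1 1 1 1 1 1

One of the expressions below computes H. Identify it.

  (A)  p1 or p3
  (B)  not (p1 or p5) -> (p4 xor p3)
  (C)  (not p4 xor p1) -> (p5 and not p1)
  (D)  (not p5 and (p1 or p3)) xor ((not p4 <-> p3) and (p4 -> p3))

A

(B) fails at (0,0,0,0,1): the formula yields 1, H is 0.
(C) fails at (0,0,0,0,1): the formula yields 1, H is 0.
(D) fails at (0,0,1,0,0): the formula yields 0, H is 1.
Only (A) survives; checking it on all 32 rows confirms it matches H.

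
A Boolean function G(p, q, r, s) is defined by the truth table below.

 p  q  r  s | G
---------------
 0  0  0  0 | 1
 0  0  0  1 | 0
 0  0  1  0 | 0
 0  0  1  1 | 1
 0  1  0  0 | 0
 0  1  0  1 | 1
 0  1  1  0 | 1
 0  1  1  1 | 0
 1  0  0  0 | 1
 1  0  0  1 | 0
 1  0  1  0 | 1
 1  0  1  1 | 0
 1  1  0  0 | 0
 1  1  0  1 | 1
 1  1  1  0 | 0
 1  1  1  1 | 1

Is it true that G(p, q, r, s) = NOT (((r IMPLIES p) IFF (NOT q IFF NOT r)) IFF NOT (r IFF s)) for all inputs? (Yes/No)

Check the formula against G row by row:
  p=0, q=0, r=0, s=0: formula gives 1, G = 1 ✓
  p=0, q=0, r=0, s=1: formula gives 0, G = 0 ✓
  p=0, q=0, r=1, s=0: formula gives 0, G = 0 ✓
  p=0, q=0, r=1, s=1: formula gives 1, G = 1 ✓
  … (the remaining 12 rows also agree.)
All 16 rows match — the expression computes G exactly.

Yes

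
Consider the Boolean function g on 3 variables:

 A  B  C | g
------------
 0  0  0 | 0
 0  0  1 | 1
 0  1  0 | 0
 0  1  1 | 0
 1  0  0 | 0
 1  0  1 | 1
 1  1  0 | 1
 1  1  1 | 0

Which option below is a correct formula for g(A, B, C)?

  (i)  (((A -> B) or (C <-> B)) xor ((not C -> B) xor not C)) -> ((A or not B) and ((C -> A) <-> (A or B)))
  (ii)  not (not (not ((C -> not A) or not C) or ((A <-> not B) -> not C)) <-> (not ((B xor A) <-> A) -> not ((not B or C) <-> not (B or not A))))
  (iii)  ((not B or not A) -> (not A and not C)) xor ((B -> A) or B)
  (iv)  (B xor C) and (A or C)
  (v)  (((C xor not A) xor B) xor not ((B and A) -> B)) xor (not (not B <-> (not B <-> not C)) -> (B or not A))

iv

(i): at (0,0,0) it gives 1, but g = 0 — eliminated.
(ii): at (0,0,0) it gives 1, but g = 0 — eliminated.
(iii): at (0,1,1) it gives 1, but g = 0 — eliminated.
(v): at (0,1,0) it gives 1, but g = 0 — eliminated.
Only (iv) survives; checking it on all 8 rows confirms it matches g.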